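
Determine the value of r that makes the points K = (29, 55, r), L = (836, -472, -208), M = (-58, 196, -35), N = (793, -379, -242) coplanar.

Coplanarity ⇔ det[KL; KM; KN] = 0.
Expanding, this is linear in r: (54418)r + (-54418) = 0.
So r = 1.

1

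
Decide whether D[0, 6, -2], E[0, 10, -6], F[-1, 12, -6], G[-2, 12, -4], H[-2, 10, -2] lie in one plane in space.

Yes

The plane through D, E, F has normal n = DE × DF = (8, 4, 4) and equation n·P = 16.
Checking the remaining points: n·G = 16, n·H = 16.
All equal 16, so all 5 points lie in one plane.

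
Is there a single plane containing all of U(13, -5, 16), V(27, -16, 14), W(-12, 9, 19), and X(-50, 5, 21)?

A normal to the plane through U, V, W is n = UV × UW = (-5, 8, -79).
The plane has equation n·P = -1369. For X: n·X = -1369.
Equal, so X lies in the plane and all four are coplanar.

Yes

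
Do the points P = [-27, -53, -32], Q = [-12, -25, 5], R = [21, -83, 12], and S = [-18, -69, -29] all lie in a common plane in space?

No

With P as base: PQ = (15, 28, 37), PR = (48, -30, 44), PS = (9, -16, 3).
PR × PS = (614, 252, -498).
PQ · (PR × PS) = -2160.
Since -2160 ≠ 0, the four points are not coplanar.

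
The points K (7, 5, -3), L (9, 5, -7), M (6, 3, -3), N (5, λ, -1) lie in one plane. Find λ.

3

Normal to plane KLM: n = (-8, 4, -4); plane equation n·P = -24.
Requiring n·N = -24: (4)λ + (-36) = -24.
So λ = 3.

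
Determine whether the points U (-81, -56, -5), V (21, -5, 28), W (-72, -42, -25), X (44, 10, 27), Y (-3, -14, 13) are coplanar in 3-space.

The plane through U, V, W has normal n = UV × UW = (-1482, 2337, 969) and equation n·P = -15675.
Checking the remaining points: n·X = -15675, n·Y = -15675.
All equal -15675, so all 5 points lie in one plane.

Yes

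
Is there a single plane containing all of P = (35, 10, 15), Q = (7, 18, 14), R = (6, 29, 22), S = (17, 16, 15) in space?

With P as base: PQ = (-28, 8, -1), PR = (-29, 19, 7), PS = (-18, 6, 0).
PR × PS = (-42, -126, 168).
PQ · (PR × PS) = 0.
The scalar triple product vanishes, so the four points are coplanar.

Yes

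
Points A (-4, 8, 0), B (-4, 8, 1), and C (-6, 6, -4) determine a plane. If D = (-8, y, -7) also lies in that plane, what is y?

Coplanarity requires AB · (AC × AD) = 0.
AB = (0, 0, 1), AC = (-2, -2, -4); the triple product is linear in y with coefficient -2 and constant term 8.
Setting it to zero: y = 4.

4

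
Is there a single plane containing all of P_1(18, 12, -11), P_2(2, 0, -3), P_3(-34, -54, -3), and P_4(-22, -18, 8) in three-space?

A normal to the plane through P_1, P_2, P_3 is n = P_1P_2 × P_1P_3 = (432, -288, 432).
The plane has equation n·P = -432. For P_4: n·P_4 = -864.
-864 ≠ -432, so P_4 is off the plane.

No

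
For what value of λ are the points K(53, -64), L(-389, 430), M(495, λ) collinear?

Collinearity: (M − K) must be parallel to (L − K) = (-442, 494).
Cross-multiplying the components: (λ − (-64))·(-442) = (442)·(494).
Solving gives λ = -558.

-558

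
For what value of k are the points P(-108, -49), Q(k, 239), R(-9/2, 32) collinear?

260

Collinearity: (Q − P) must be parallel to (R − P) = (207/2, 81).
Cross-multiplying the components: (k − (-108))·(81) = (288)·(207/2).
Solving gives k = 260.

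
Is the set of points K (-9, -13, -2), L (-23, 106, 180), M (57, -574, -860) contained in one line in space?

KL = (-14, 119, 182), KM = (66, -561, -858).
Each component of KM is -33/7 times the corresponding component of KL, so KM = -33/7·KL and the points are collinear.

Yes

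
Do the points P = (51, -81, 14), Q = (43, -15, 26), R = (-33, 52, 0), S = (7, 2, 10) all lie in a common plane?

Yes

A normal to the plane through P, Q, R is n = PQ × PR = (-2520, -1120, 4480).
The plane has equation n·X = 24920. For S: n·S = 24920.
Equal, so S lies in the plane and all four are coplanar.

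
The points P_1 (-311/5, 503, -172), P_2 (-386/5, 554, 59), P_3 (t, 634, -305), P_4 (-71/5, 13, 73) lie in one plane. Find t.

-362/5

Normal to plane P_1P_2P_4: n = (125685, 14763, 4902); plane equation n·P = -1234962.
Requiring n·P_3 = -1234962: (125685)t + (7864632) = -1234962.
So t = -362/5.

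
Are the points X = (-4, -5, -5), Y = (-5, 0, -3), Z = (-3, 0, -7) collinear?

No

XY = (-1, 5, 2), XZ = (1, 5, -2).
XY × XZ = (-20, 0, -10).
The cross product is nonzero, so the points do not lie on one line.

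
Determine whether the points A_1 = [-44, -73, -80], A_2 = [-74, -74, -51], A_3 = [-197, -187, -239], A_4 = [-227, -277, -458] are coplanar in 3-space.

A normal to the plane through A_1, A_2, A_3 is n = A_1A_2 × A_1A_3 = (3465, -9207, 3267).
The plane has equation n·P = 258291. For A_4: n·A_4 = 267498.
267498 ≠ 258291, so A_4 is off the plane.

No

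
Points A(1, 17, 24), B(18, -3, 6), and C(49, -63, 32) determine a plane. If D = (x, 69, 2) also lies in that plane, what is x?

-26

The plane through A, B, C has equation −1600x − 1000y − 400z = -28200.
Substituting D: (-1600)x + (-69800) = -28200, so x = -26.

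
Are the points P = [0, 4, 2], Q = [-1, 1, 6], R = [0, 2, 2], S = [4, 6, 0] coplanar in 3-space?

No

With P as base: PQ = (-1, -3, 4), PR = (0, -2, 0), PS = (4, 2, -2).
PR × PS = (4, 0, 8).
PQ · (PR × PS) = 28.
Since 28 ≠ 0, the four points are not coplanar.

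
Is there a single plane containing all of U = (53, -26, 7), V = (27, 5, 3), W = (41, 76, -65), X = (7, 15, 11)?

Yes

A normal to the plane through U, V, W is n = UV × UW = (-1824, -1824, -2280).
The plane has equation n·P = -65208. For X: n·X = -65208.
Equal, so X lies in the plane and all four are coplanar.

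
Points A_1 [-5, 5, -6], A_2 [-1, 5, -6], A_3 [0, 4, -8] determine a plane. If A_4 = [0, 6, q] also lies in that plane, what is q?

-4

Coplanarity requires A_1A_2 · (A_1A_3 × A_1A_4) = 0.
A_1A_2 = (4, 0, 0), A_1A_3 = (5, -1, -2); the triple product is linear in q with coefficient -4 and constant term -16.
Setting it to zero: q = -4.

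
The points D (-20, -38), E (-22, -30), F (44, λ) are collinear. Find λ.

-294

The three points are collinear iff det[DE; DF] = 0.
This determinant is linear in λ: (-2)λ + (-588) = 0, so λ = -294.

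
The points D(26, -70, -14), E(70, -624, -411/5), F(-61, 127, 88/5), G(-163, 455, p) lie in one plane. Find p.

Coplanarity ⇔ det[DE; DF; DG] = 0.
Expanding, this is linear in p: (-39530)p + (2601074) = 0.
So p = 329/5.

329/5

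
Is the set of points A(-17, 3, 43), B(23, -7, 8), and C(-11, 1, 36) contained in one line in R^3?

No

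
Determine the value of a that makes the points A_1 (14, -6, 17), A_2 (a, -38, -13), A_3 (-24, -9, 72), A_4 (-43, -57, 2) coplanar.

-9

Normal to plane A_1A_3A_4: n = (2850, -3705, 1767); plane equation n·P = 92169.
Requiring n·A_2 = 92169: (2850)a + (117819) = 92169.
So a = -9.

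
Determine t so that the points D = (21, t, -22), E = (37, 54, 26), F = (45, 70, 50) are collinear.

22

Collinearity requires DE × DF = 0; each component is linear in t.
The x-component gives (-24)t + (528) = 0, so t = 22.
The remaining components then also vanish.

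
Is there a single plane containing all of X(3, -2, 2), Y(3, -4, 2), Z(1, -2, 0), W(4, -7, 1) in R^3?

No

A normal to the plane through X, Y, Z is n = XY × XZ = (4, 0, -4).
The plane has equation n·P = 4. For W: n·W = 12.
12 ≠ 4, so W is off the plane.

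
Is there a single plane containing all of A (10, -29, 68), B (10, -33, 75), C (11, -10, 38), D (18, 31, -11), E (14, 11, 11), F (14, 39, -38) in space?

Yes

The plane through A, B, C has normal n = AB × AC = (-13, 7, 4) and equation n·P = -61.
Checking the remaining points: n·D = -61, n·E = -61, n·F = -61.
All equal -61, so all 6 points lie in one plane.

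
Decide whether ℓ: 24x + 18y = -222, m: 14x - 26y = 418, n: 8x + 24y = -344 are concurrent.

Yes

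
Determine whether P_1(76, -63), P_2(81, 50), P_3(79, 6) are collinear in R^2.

P_1P_2 = (5, 113), P_1P_3 = (3, 69).
Twice the signed area of △P_1P_2P_3 is (5)(69) − (113)(3) = 6.
The area is nonzero, so the three points are not collinear.

No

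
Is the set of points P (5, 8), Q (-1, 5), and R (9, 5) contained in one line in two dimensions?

No

PQ = (-6, -3), PR = (4, -3).
det[PQ; PR] = (-6)(-3) − (-3)(4) = 30.
The determinant is nonzero, so they are not collinear.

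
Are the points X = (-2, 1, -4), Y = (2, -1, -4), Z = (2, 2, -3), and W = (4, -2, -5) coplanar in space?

A normal to the plane through X, Y, Z is n = XY × XZ = (-2, -4, 12).
The plane has equation n·P = -48. For W: n·W = -60.
-60 ≠ -48, so W is off the plane.

No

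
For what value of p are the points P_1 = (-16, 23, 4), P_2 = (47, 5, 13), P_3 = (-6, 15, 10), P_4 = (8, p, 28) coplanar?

-7

Coplanarity ⇔ det[P_1P_2; P_1P_3; P_1P_4] = 0.
Expanding, this is linear in p: (-288)p + (-2016) = 0.
So p = -7.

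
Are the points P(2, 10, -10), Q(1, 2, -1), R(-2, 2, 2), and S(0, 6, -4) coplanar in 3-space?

The four points are coplanar iff the 3×3 determinant with rows PQ, PR, PS is zero.
Rows: (-1, -8, 9), (-4, -8, 12), (-2, -4, 6).
Expanding along the first row: (-1)(0) − (-8)(0) + (9)(0) = 0.
Zero determinant ⇒ coplanar.

Yes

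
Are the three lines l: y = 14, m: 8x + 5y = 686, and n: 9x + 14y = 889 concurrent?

Intersecting l and m: solving the 2×2 system gives (x, y) = (77, 14).
Substitute into n: (9)(77) + (14)(14) = 889.
This equals 889, so (77, 14) lies on all three lines and they are concurrent.

Yes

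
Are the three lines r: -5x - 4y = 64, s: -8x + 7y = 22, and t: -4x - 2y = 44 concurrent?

Yes

The three lines meet at one point iff the augmented coefficient matrix [aᵢ bᵢ cᵢ] has rank < 3, i.e. its determinant vanishes.
Here the determinant is 0.
It vanishes, so the lines are concurrent at (-8, -6).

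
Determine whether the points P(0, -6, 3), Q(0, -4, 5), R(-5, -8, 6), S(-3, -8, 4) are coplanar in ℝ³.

Yes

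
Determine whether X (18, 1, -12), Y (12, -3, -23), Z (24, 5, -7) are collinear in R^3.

No

XY = (-6, -4, -11), XZ = (6, 4, 5).
XY × XZ = (24, -36, 0).
The cross product is nonzero, so the points do not lie on one line.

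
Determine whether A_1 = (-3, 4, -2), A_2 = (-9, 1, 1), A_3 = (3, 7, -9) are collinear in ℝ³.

A_1A_2 = (-6, -3, 3), A_1A_3 = (6, 3, -7).
A_1A_2 × A_1A_3 = (12, -24, 0).
The cross product is nonzero, so the points do not lie on one line.

No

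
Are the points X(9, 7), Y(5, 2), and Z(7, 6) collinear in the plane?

XY = (-4, -5), XZ = (-2, -1).
det[XY; XZ] = (-4)(-1) − (-5)(-2) = -6.
The determinant is nonzero, so they are not collinear.

No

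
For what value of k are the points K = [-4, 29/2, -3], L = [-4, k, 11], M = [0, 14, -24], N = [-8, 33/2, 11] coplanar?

23/2

Normal to plane KMN: n = (35, 28, 6); plane equation n·P = 248.
Requiring n·L = 248: (28)k + (-74) = 248.
So k = 23/2.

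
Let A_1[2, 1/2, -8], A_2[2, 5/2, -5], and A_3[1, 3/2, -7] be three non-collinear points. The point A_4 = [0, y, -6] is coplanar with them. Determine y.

5/2

A normal to the plane is n = A_1A_2 × A_1A_3 = (-1, -3, 2).
A_4 lies in the plane iff n · A_1A_4 = 0.
This gives (-3)y + (15/2) = 0, so y = 5/2.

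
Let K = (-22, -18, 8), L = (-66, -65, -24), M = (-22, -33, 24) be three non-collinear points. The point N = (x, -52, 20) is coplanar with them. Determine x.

-35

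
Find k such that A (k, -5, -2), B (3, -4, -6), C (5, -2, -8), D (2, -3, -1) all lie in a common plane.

1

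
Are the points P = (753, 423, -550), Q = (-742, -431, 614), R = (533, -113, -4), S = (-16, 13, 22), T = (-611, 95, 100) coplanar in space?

Yes

The plane through P, Q, R has normal n = PQ × PR = (157620, 560190, 613440) and equation n·X = 18256230.
Checking the remaining points: n·S = 18256230, n·T = 18256230.
All equal 18256230, so all 5 points lie in one plane.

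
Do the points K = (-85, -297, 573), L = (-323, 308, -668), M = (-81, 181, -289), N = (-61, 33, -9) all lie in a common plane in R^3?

With K as base: KL = (-238, 605, -1241), KM = (4, 478, -862), KN = (24, 330, -582).
KM × KN = (6264, -18360, -10152).
KL · (KM × KN) = 0.
The scalar triple product vanishes, so the four points are coplanar.

Yes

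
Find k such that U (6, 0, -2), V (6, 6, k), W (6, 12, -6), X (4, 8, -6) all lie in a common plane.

-4

The points are coplanar iff UV · (UW × UX) = 0.
Expanding, this is linear in k: (24)k + (96) = 0.
So k = -4.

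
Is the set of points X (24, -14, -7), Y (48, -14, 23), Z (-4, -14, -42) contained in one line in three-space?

Yes

XY = (24, 0, 30), XZ = (-28, 0, -35).
XY × XZ = (0, 0, 0).
The cross product vanishes, so the three points are collinear.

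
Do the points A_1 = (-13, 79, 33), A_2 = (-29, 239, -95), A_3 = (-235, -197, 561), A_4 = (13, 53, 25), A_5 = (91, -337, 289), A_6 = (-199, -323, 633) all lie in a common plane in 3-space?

The plane through A_1, A_2, A_3 has normal n = A_1A_2 × A_1A_3 = (49152, 36864, 39936) and equation n·P = 3591168.
Checking the remaining points: n·A_4 = 3591168, n·A_5 = 3591168, n·A_6 = 3591168.
All equal 3591168, so all 6 points lie in one plane.

Yes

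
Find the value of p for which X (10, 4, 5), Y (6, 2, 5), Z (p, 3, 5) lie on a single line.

8

Direction XY = (-4, -2, 0). From the y-coordinate of Z, the parameter along the line is τ = (3 − 4)/(-2) = 1/2.
Then p = 10 + 1/2·(-4) = 8.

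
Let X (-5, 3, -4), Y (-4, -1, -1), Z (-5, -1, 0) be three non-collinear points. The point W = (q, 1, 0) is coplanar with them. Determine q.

-7

A normal to the plane is n = XY × XZ = (-4, -4, -4).
W lies in the plane iff n · XW = 0.
This gives (-4)q + (-28) = 0, so q = -7.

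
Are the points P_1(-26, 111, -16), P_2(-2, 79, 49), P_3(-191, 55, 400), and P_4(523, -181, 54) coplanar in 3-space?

No

A normal to the plane through P_1, P_2, P_3 is n = P_1P_2 × P_1P_3 = (-9672, -20709, -6624).
The plane has equation n·P = -1941243. For P_4: n·P_4 = -1667823.
-1667823 ≠ -1941243, so P_4 is off the plane.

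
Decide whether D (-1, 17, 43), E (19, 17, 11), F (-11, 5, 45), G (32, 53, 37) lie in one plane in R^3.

The four points are coplanar iff the 3×3 determinant with rows DE, DF, DG is zero.
Rows: (20, 0, -32), (-10, -12, 2), (33, 36, -6).
Expanding along the first row: (20)(0) − (0)(-6) + (-32)(36) = -1152.
Nonzero ⇒ not coplanar.

No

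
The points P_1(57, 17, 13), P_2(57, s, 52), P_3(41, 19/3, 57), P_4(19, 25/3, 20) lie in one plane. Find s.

Normal to plane P_1P_3P_4: n = (920/3, -1560, -800/3); plane equation n·P = -37520/3.
Requiring n·P_2 = -37520/3: (-1560)s + (10840/3) = -37520/3.
So s = 31/3.

31/3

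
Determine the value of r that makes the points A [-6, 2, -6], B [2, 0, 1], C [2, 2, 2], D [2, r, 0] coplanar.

The points are coplanar iff AB · (AC × AD) = 0.
Expanding, this is linear in r: (-8)r + (-16) = 0.
So r = -2.

-2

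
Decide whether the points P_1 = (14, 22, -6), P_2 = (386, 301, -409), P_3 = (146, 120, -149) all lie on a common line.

No

P_1P_2 = (372, 279, -403), P_1P_3 = (132, 98, -143).
Comparing components 2 and 3: (279)(-143) − (-403)(98) = -403 ≠ 0, so P_1P_2 and P_1P_3 are not parallel and the points are not collinear.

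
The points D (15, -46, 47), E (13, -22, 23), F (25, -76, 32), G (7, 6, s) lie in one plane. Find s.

Coplanarity ⇔ det[DE; DF; DG] = 0.
Expanding, this is linear in s: (-180)s + (3060) = 0.
So s = 17.

17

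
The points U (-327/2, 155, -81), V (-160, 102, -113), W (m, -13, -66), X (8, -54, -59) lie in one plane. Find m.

-57/2

Normal to plane UVX: n = (-7854, -5565, 8358); plane equation n·P = -255444.
Requiring n·W = -255444: (-7854)m + (-479283) = -255444.
So m = -57/2.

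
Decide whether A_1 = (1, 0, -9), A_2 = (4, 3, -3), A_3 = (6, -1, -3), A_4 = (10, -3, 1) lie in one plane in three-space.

A normal to the plane through A_1, A_2, A_3 is n = A_1A_2 × A_1A_3 = (24, 12, -18).
The plane has equation n·P = 186. For A_4: n·A_4 = 186.
Equal, so A_4 lies in the plane and all four are coplanar.

Yes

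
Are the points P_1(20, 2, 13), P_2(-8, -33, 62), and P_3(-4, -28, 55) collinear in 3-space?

P_1P_2 = (-28, -35, 49), P_1P_3 = (-24, -30, 42).
P_1P_2 × P_1P_3 = (0, 0, 0).
The cross product vanishes, so the three points are collinear.

Yes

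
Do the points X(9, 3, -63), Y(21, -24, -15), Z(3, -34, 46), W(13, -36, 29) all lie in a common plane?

No

The four points are coplanar iff the 3×3 determinant with rows XY, XZ, XW is zero.
Rows: (12, -27, 48), (-6, -37, 109), (4, -39, 92).
Expanding along the first row: (12)(847) − (-27)(-988) + (48)(382) = 1824.
Nonzero ⇒ not coplanar.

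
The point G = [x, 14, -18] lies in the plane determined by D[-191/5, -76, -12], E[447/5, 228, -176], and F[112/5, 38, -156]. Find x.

A normal to the plane is n = DE × DF = (-25080, 8436, -3876).
G lies in the plane iff n · DG = 0.
This gives (-25080)x + (-175560) = 0, so x = -7.

-7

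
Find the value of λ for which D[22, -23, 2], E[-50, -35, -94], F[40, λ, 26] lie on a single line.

-20

Direction DE = (-72, -12, -96). From the x-coordinate of F, the parameter along the line is τ = (40 − 22)/(-72) = -1/4.
Then λ = (-23) + (-1/4)·(-12) = -20.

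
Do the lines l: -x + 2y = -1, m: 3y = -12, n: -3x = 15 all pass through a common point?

The three lines meet at one point iff the augmented coefficient matrix [aᵢ bᵢ cᵢ] has rank < 3, i.e. its determinant vanishes.
Here the determinant is 18.
Nonzero, so no common point exists.

No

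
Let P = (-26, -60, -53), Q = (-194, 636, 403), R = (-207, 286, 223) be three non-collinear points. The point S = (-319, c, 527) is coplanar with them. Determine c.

Coplanarity requires PQ · (PR × PS) = 0.
PQ = (-168, 696, 456), PR = (-181, 346, 276); the triple product is linear in c with coefficient -36168 and constant term 27126000.
Setting it to zero: c = 750.

750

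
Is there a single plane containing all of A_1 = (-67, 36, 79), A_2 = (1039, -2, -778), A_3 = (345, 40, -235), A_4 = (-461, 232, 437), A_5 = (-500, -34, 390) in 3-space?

The plane through A_1, A_2, A_3 has normal n = A_1A_2 × A_1A_3 = (15360, -5800, 20080) and equation n·P = 348400.
Checking the remaining points: n·A_4 = 348400, n·A_5 = 348400.
All equal 348400, so all 5 points lie in one plane.

Yes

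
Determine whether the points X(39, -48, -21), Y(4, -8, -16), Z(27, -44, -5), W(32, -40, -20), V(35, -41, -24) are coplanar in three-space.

The plane through X, Y, Z has normal n = XY × XZ = (620, 500, 340) and equation n·P = -6960.
Checking the remaining points: n·W = -6960, n·V = -6960.
All equal -6960, so all 5 points lie in one plane.

Yes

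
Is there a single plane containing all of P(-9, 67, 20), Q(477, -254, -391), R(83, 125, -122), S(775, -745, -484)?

With P as base: PQ = (486, -321, -411), PR = (92, 58, -142), PS = (784, -812, -504).
PR × PS = (-144536, -64960, -120176).
PQ · (PR × PS) = 0.
The scalar triple product vanishes, so the four points are coplanar.

Yes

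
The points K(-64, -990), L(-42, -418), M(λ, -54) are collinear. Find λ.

The three points are collinear iff det[KL; KM] = 0.
This determinant is linear in λ: (-572)λ + (-16016) = 0, so λ = -28.

-28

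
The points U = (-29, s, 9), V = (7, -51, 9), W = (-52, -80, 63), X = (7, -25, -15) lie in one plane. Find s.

The points are coplanar iff UV · (UW × UX) = 0.
Expanding, this is linear in s: (1416)s + (46728) = 0.
So s = -33.

-33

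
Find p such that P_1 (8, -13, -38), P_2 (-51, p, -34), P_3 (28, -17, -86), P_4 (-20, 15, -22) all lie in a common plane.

59

Normal to plane P_1P_3P_4: n = (1280, 1024, 448); plane equation n·P = -20096.
Requiring n·P_2 = -20096: (1024)p + (-80512) = -20096.
So p = 59.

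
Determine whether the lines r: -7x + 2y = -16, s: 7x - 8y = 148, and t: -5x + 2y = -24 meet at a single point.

Intersecting r and s: solving the 2×2 system gives (x, y) = (-4, -22).
Substitute into t: (-5)(-4) + (2)(-22) = -24.
This equals -24, so (-4, -22) lies on all three lines and they are concurrent.

Yes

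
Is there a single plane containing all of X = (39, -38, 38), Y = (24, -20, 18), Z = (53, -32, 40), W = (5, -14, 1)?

No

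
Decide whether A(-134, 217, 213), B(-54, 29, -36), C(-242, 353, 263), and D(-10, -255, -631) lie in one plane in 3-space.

The four points are coplanar iff the 3×3 determinant with rows AB, AC, AD is zero.
Rows: (80, -188, -249), (-108, 136, 50), (124, -472, -844).
Expanding along the first row: (80)(-91184) − (-188)(84952) + (-249)(34112) = 182368.
Nonzero ⇒ not coplanar.

No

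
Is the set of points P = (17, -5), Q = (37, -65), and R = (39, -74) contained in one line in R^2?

No

PQ = (20, -60), PR = (22, -69).
det[PQ; PR] = (20)(-69) − (-60)(22) = -60.
The determinant is nonzero, so they are not collinear.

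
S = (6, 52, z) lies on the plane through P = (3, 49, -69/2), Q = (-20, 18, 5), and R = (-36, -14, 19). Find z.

Coplanarity requires PQ · (PR × PS) = 0.
PQ = (-23, -31, 79/2), PR = (-39, -63, 107/2); the triple product is linear in z with coefficient 240 and constant term 9840.
Setting it to zero: z = -41.

-41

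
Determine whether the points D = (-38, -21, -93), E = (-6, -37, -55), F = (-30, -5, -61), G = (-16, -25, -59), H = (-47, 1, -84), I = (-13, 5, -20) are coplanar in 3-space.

Yes

The plane through D, E, F has normal n = DE × DF = (-1120, -720, 640) and equation n·P = -1840.
Checking the remaining points: n·G = -1840, n·H = -1840, n·I = -1840.
All equal -1840, so all 6 points lie in one plane.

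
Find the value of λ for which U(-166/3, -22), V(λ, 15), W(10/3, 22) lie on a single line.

Collinearity: (V − U) must be parallel to (W − U) = (176/3, 44).
Cross-multiplying the components: (λ − (-166/3))·(44) = (37)·(176/3).
Solving gives λ = -6.

-6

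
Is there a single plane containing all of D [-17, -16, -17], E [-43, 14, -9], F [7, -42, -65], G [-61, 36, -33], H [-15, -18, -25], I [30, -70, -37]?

Yes

The plane through D, E, F has normal n = DE × DF = (-1232, -1056, -44) and equation n·P = 38588.
Checking the remaining points: n·G = 38588, n·H = 38588, n·I = 38588.
All equal 38588, so all 6 points lie in one plane.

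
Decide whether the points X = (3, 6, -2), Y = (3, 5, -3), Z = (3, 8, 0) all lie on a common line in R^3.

XY = (0, -1, -1), XZ = (0, 2, 2).
XY × XZ = (0, 0, 0).
The cross product vanishes, so the three points are collinear.

Yes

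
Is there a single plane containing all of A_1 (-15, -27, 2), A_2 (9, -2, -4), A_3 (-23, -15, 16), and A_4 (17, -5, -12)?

No

A normal to the plane through A_1, A_2, A_3 is n = A_1A_2 × A_1A_3 = (422, -288, 488).
The plane has equation n·P = 2422. For A_4: n·A_4 = 2758.
2758 ≠ 2422, so A_4 is off the plane.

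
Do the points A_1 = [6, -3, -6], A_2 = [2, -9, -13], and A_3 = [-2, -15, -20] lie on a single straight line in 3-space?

A_1A_2 = (-4, -6, -7), A_1A_3 = (-8, -12, -14).
A_1A_2 × A_1A_3 = (0, 0, 0).
The cross product vanishes, so the three points are collinear.

Yes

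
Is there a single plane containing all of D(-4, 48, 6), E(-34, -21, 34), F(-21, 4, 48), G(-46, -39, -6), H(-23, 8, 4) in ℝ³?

Yes

The plane through D, E, F has normal n = DE × DF = (-1666, 784, 147) and equation n·P = 45178.
Checking the remaining points: n·G = 45178, n·H = 45178.
All equal 45178, so all 5 points lie in one plane.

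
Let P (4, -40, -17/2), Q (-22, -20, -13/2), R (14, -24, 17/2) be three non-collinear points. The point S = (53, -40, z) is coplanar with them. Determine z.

16

The plane through P, Q, R has equation 308x + 462y − 616z = -12012.
Substituting S: (-616)z + (-2156) = -12012, so z = 16.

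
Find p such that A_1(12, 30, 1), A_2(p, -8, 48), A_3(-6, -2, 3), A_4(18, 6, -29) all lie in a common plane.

-37

Normal to plane A_1A_3A_4: n = (1008, -528, 624); plane equation n·P = -3120.
Requiring n·A_2 = -3120: (1008)p + (34176) = -3120.
So p = -37.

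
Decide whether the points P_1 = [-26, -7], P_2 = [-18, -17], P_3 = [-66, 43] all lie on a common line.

Yes

P_1P_2 = (8, -10), P_1P_3 = (-40, 50).
Checking proportionality: P_1P_3 = -5·P_1P_2, so the vectors are parallel and the points are collinear.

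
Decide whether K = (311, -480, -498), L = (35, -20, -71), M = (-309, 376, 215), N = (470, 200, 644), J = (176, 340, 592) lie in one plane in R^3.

No

The plane through K, L, M has normal n = KL × KM = (-37532, -67952, 48944) and equation n·P = -3429604.
Checking the remaining points: n·N = 289496, n·J = -734464.
Since n·N = 289496 ≠ -3429604, N is off the plane and the points are not all coplanar.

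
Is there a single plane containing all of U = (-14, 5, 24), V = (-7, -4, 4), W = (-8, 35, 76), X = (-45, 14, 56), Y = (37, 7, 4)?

No

The plane through U, V, W has normal n = UV × UW = (132, -484, 264) and equation n·P = 2068.
Checking the remaining points: n·X = 2068, n·Y = 2552.
Since n·Y = 2552 ≠ 2068, Y is off the plane and the points are not all coplanar.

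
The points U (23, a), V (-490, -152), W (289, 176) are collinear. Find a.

64

The three points are collinear iff det[UV; UW] = 0.
This determinant is linear in a: (779)a + (-49856) = 0, so a = 64.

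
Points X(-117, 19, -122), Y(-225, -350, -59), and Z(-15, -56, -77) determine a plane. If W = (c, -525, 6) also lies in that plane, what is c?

-141

The plane through X, Y, Z has equation −11880x + 11286y + 45738z = -3975642.
Substituting W: (-11880)c + (-5650722) = -3975642, so c = -141.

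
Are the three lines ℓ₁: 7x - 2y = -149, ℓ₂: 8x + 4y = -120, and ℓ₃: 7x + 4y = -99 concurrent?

No

The three lines meet at one point iff the augmented coefficient matrix [aᵢ bᵢ cᵢ] has rank < 3, i.e. its determinant vanishes.
Here the determinant is 88.
Nonzero, so no common point exists.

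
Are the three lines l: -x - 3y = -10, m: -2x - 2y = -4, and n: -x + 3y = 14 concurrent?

Intersecting l and m: solving the 2×2 system gives (x, y) = (-2, 4).
Substitute into n: (-1)(-2) + (3)(4) = 14.
This equals 14, so (-2, 4) lies on all three lines and they are concurrent.

Yes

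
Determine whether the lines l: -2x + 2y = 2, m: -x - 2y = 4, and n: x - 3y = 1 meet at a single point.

Intersecting l and m: solving the 2×2 system gives (x, y) = (-2, -1).
Substitute into n: (1)(-2) + (-3)(-1) = 1.
This equals 1, so (-2, -1) lies on all three lines and they are concurrent.

Yes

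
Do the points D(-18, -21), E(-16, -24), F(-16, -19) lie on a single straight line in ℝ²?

No

DE = (2, -3), DF = (2, 2).
If collinear, DF would be a scalar multiple of DE. But (2)·(2) ≠ (-3)·(2) (difference 10), so they are not parallel; the points are not collinear.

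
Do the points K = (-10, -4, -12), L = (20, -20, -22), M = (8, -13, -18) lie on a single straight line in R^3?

No

KL = (30, -16, -10), KM = (18, -9, -6).
KL × KM = (6, 0, 18).
The cross product is nonzero, so the points do not lie on one line.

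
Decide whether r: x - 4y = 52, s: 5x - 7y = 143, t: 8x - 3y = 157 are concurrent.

No

Lines aᵢx + bᵢy = cᵢ with pairwise distinct directions are concurrent exactly when det[aᵢ bᵢ cᵢ] = 0.
Here the determinant is 26.
Nonzero, so no common point exists.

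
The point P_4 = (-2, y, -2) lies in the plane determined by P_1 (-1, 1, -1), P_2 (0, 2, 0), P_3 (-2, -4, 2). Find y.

A normal to the plane is n = P_1P_2 × P_1P_3 = (8, -4, -4).
P_4 lies in the plane iff n · P_1P_4 = 0.
This gives (-4)y + (0) = 0, so y = 0.

0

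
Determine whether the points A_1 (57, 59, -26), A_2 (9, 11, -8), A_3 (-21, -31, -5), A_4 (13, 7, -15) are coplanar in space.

Yes

The four points are coplanar iff the 3×3 determinant with rows A_1A_2, A_1A_3, A_1A_4 is zero.
Rows: (-48, -48, 18), (-78, -90, 21), (-44, -52, 11).
Expanding along the first row: (-48)(102) − (-48)(66) + (18)(96) = 0.
Zero determinant ⇒ coplanar.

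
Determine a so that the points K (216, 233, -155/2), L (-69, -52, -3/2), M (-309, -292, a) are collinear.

125/2

Direction KL = (-285, -285, 76). From the x-coordinate of M, the parameter along the line is τ = (-309 − 216)/(-285) = 35/19.
Then a = (-155/2) + 35/19·(76) = 125/2.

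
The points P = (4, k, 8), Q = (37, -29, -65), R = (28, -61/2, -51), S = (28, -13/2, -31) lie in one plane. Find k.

The points are coplanar iff PQ · (PR × PS) = 0.
Expanding, this is linear in k: (-180)k + (-1530) = 0.
So k = -17/2.

-17/2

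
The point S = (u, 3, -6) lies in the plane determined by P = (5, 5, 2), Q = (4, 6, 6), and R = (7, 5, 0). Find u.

7

Coplanarity requires PQ · (PR × PS) = 0.
PQ = (-1, 1, 4), PR = (2, 0, -2); the triple product is linear in u with coefficient -2 and constant term 14.
Setting it to zero: u = 7.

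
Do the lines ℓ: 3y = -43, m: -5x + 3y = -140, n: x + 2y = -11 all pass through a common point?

Intersecting ℓ and m: solving the 2×2 system gives (x, y) = (97/5, -43/3).
Substitute into n: (1)(97/5) + (2)(-43/3) = -139/15.
But n requires -11 ≠ -139/15, so the three lines have no common point.

No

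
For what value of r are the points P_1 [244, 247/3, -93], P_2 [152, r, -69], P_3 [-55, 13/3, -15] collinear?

175/3

Direction P_1P_3 = (-299, -78, 78). From the x-coordinate of P_2, the parameter along the line is τ = (152 − 244)/(-299) = 4/13.
Then r = 247/3 + 4/13·(-78) = 175/3.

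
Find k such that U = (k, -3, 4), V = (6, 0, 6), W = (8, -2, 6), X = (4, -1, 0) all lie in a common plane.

8

The points are coplanar iff UV · (UW × UX) = 0.
Expanding, this is linear in k: (-12)k + (96) = 0.
So k = 8.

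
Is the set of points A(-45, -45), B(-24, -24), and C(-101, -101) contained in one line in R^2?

Yes

AB = (21, 21), AC = (-56, -56).
det[AB; AC] = (21)(-56) − (21)(-56) = 0.
The determinant is zero, so the points are collinear.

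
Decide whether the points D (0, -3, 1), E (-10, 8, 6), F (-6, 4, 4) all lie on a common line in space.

No

DE = (-10, 11, 5), DF = (-6, 7, 3).
DE × DF = (-2, 0, -4).
The cross product is nonzero, so the points do not lie on one line.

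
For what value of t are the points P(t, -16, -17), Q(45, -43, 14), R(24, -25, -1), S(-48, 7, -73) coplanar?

7

The points are coplanar iff PQ · (PR × PS) = 0.
Expanding, this is linear in t: (816)t + (-5712) = 0.
So t = 7.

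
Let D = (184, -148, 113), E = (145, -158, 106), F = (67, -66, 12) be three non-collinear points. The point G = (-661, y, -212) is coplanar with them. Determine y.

-122

Coplanarity requires DE · (DF × DG) = 0.
DE = (-39, -10, -7), DF = (-117, 82, -101); the triple product is linear in y with coefficient -3120 and constant term -380640.
Setting it to zero: y = -122.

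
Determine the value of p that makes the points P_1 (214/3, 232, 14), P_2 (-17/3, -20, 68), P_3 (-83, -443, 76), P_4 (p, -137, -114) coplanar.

266/3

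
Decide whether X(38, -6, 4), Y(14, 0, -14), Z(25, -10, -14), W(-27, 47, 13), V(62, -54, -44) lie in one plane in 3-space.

No

The plane through X, Y, Z has normal n = XY × XZ = (-180, -198, 174) and equation n·P = -4956.
Checking the remaining points: n·W = -2184, n·V = -8124.
Since n·W = -2184 ≠ -4956, W is off the plane and the points are not all coplanar.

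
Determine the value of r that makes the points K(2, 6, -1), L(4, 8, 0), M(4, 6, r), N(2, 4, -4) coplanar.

-3

Normal to plane KLN: n = (-4, 6, -4); plane equation n·P = 32.
Requiring n·M = 32: (-4)r + (20) = 32.
So r = -3.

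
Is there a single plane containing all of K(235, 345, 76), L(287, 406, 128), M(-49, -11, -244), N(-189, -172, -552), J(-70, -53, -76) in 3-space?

No

The plane through K, L, M has normal n = KL × KM = (-1008, 1872, -1188) and equation n·P = 318672.
Checking the remaining points: n·N = 524304, n·J = 61632.
Since n·N = 524304 ≠ 318672, N is off the plane and the points are not all coplanar.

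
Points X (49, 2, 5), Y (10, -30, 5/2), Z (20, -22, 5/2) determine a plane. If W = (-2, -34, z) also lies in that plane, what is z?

20

A normal to the plane is n = XY × XZ = (20, -25, 8).
W lies in the plane iff n · XW = 0.
This gives (8)z + (-160) = 0, so z = 20.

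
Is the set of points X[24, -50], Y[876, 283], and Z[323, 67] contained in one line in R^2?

XY = (852, 333), XZ = (299, 117).
det[XY; XZ] = (852)(117) − (333)(299) = 117.
The determinant is nonzero, so they are not collinear.

No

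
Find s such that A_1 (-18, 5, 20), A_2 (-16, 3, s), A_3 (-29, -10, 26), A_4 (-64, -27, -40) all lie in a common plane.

Normal to plane A_1A_3A_4: n = (1092, -936, -338); plane equation n·P = -31096.
Requiring n·A_2 = -31096: (-338)s + (-20280) = -31096.
So s = 32.

32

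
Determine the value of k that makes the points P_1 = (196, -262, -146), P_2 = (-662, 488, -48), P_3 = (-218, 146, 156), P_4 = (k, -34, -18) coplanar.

-44

The points are coplanar iff P_1P_2 · (P_1P_3 × P_1P_4) = 0.
Expanding, this is linear in k: (186516)k + (8206704) = 0.
So k = -44.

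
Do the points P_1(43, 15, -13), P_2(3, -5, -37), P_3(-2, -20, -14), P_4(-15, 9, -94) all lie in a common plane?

The four points are coplanar iff the 3×3 determinant with rows P_1P_2, P_1P_3, P_1P_4 is zero.
Rows: (-40, -20, -24), (-45, -35, -1), (-58, -6, -81).
Expanding along the first row: (-40)(2829) − (-20)(3587) + (-24)(-1760) = 820.
Nonzero ⇒ not coplanar.

No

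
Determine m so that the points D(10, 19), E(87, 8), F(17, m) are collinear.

Collinearity: (F − D) must be parallel to (E − D) = (77, -11).
Cross-multiplying the components: (m − 19)·(77) = (7)·(-11).
Solving gives m = 18.

18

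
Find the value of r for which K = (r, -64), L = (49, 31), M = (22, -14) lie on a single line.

Collinearity: (K − L) must be parallel to (M − L) = (-27, -45).
Cross-multiplying the components: (r − 49)·(-45) = (-95)·(-27).
Solving gives r = -8.

-8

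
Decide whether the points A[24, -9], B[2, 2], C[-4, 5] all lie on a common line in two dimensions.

Yes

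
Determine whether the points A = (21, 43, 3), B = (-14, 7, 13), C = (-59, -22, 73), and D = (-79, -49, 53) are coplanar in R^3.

No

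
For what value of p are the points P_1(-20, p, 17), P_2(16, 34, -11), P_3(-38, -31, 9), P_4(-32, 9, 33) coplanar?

9

The points are coplanar iff P_1P_2 · (P_1P_3 × P_1P_4) = 0.
Expanding, this is linear in p: (-1416)p + (12744) = 0.
So p = 9.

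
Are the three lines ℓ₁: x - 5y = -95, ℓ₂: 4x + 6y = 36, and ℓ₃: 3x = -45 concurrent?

Yes

Intersecting ℓ₁ and ℓ₂: solving the 2×2 system gives (x, y) = (-15, 16).
Substitute into ℓ₃: (3)(-15) + (0)(16) = -45.
This equals -45, so (-15, 16) lies on all three lines and they are concurrent.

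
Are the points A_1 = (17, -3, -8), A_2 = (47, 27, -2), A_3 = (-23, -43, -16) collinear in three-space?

A_1A_2 = (30, 30, 6), A_1A_3 = (-40, -40, -8).
A_1A_2 × A_1A_3 = (0, 0, 0).
The cross product vanishes, so the three points are collinear.

Yes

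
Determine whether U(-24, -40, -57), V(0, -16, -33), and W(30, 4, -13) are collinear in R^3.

UV = (24, 24, 24), UW = (54, 44, 44).
UV × UW = (0, 240, -240).
The cross product is nonzero, so the points do not lie on one line.

No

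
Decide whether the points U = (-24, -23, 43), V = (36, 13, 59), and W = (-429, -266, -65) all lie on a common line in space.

Yes

UV = (60, 36, 16), UW = (-405, -243, -108).
Each component of UW is -27/4 times the corresponding component of UV, so UW = -27/4·UV and the points are collinear.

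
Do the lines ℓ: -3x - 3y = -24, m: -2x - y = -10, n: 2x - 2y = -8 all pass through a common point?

Intersecting ℓ and m: solving the 2×2 system gives (x, y) = (2, 6).
Substitute into n: (2)(2) + (-2)(6) = -8.
This equals -8, so (2, 6) lies on all three lines and they are concurrent.

Yes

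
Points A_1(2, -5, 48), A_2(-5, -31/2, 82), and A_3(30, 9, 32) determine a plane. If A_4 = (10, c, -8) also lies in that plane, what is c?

11

A normal to the plane is n = A_1A_2 × A_1A_3 = (-308, 840, 196).
A_4 lies in the plane iff n · A_1A_4 = 0.
This gives (840)c + (-9240) = 0, so c = 11.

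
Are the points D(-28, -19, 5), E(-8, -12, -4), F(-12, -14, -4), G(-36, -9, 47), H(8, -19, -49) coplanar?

Yes

The plane through D, E, F has normal n = DE × DF = (-18, 36, -12) and equation n·P = -240.
Checking the remaining points: n·G = -240, n·H = -240.
All equal -240, so all 5 points lie in one plane.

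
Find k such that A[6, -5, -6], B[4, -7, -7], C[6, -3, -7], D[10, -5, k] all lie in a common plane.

-2

Normal to plane ABC: n = (4, -2, -4); plane equation n·P = 58.
Requiring n·D = 58: (-4)k + (50) = 58.
So k = -2.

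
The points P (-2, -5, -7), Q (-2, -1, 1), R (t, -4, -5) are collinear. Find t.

Direction PQ = (0, 4, 8). From the y-coordinate of R, the parameter along the line is τ = (-4 − (-5))/4 = 1/4.
Then t = (-2) + 1/4·(0) = -2.

-2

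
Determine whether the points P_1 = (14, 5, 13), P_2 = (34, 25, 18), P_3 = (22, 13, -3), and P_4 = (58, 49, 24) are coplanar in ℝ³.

Yes

With P_1 as base: P_1P_2 = (20, 20, 5), P_1P_3 = (8, 8, -16), P_1P_4 = (44, 44, 11).
P_1P_3 × P_1P_4 = (792, -792, 0).
P_1P_2 · (P_1P_3 × P_1P_4) = 0.
The scalar triple product vanishes, so the four points are coplanar.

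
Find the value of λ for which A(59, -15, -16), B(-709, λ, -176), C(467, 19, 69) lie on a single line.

-79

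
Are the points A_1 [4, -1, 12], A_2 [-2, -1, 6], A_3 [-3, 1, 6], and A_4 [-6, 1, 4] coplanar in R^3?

A normal to the plane through A_1, A_2, A_3 is n = A_1A_2 × A_1A_3 = (12, 6, -12).
The plane has equation n·P = -102. For A_4: n·A_4 = -114.
-114 ≠ -102, so A_4 is off the plane.

No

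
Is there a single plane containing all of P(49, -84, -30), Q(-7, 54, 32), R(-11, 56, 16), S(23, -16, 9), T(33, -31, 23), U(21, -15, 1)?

Yes

The plane through P, Q, R has normal n = PQ × PR = (-2332, -1144, 440) and equation n·X = -31372.
Checking the remaining points: n·S = -31372, n·T = -31372, n·U = -31372.
All equal -31372, so all 6 points lie in one plane.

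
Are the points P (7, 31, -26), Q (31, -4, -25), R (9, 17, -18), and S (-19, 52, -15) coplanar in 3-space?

Yes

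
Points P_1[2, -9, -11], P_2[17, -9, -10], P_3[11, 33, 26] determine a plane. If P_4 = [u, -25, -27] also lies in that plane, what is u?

Coplanarity requires P_1P_2 · (P_1P_3 × P_1P_4) = 0.
P_1P_2 = (15, 0, 1), P_1P_3 = (9, 42, 37); the triple product is linear in u with coefficient -42 and constant term -1260.
Setting it to zero: u = -30.

-30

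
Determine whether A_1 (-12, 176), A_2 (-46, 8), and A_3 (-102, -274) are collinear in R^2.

No

A_1A_2 = (-34, -168), A_1A_3 = (-90, -450).
Twice the signed area of △A_1A_2A_3 is (-34)(-450) − (-168)(-90) = 180.
The area is nonzero, so the three points are not collinear.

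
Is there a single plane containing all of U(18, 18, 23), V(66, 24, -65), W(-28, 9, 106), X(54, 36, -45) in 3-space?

No

A normal to the plane through U, V, W is n = UV × UW = (-294, 64, -156).
The plane has equation n·P = -7728. For X: n·X = -6552.
-6552 ≠ -7728, so X is off the plane.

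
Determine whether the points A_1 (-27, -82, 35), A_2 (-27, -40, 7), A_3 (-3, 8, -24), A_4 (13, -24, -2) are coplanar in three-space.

Yes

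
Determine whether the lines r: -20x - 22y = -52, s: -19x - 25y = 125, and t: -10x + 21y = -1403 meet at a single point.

The three lines meet at one point iff the augmented coefficient matrix [aᵢ bᵢ cᵢ] has rank < 3, i.e. its determinant vanishes.
Here the determinant is -1298.
Nonzero, so no common point exists.

No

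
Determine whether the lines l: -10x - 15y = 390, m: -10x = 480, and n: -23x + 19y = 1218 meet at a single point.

Intersecting l and m: solving the 2×2 system gives (x, y) = (-48, 6).
Substitute into n: (-23)(-48) + (19)(6) = 1218.
This equals 1218, so (-48, 6) lies on all three lines and they are concurrent.

Yes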